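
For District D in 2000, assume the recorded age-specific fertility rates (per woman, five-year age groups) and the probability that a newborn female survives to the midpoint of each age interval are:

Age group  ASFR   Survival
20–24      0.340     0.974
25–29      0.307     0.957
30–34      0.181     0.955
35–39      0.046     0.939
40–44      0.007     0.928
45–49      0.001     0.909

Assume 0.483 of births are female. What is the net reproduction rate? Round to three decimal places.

2.049

Proportion female at birth = 0.483.
Weighting each age-specific rate by interval width and survival:
  20–24: 5 × 0.340 × 0.974 = 1.65580
  25–29: 5 × 0.307 × 0.957 = 1.46900
  30–34: 5 × 0.181 × 0.955 = 0.86428
  35–39: 5 × 0.046 × 0.939 = 0.21597
  40–44: 5 × 0.007 × 0.928 = 0.03248
  45–49: 5 × 0.001 × 0.909 = 0.00455
Sum = 4.24208
NRR = 0.483 × 4.24208 = 2.04892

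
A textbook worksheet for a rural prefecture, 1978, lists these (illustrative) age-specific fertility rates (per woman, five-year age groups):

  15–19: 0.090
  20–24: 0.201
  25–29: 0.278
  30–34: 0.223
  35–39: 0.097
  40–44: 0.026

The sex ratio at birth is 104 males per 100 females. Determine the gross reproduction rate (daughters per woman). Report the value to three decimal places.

Proportion female at birth = 100 / (100 + 104) = 0.49020.
Sum of ASFRs = 0.090 + 0.201 + 0.278 + 0.223 + 0.097 + 0.026 = 0.915
TFR = 5 × 0.915 = 4.575
GRR = 0.49020 × 4.575 = 2.24267

2.243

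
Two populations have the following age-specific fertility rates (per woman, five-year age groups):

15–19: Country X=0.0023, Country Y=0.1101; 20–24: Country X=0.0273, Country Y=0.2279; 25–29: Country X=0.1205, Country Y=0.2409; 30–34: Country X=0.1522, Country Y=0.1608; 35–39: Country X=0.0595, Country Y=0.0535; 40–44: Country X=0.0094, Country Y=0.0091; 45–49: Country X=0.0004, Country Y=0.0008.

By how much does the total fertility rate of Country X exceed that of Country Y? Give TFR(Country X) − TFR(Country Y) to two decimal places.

Country X:
  Sum of ASFRs = 0.0023 + 0.0273 + 0.1205 + 0.1522 + 0.0595 + 0.0094 + 0.0004 = 0.3716
  TFR = 5 × 0.3716 = 1.858
Country Y:
  Sum of ASFRs = 0.1101 + 0.2279 + 0.2409 + 0.1608 + 0.0535 + 0.0091 + 0.0008 = 0.8031
  TFR = 5 × 0.8031 = 4.0155
Difference = 1.858 − 4.0155 = -2.1575

-2.16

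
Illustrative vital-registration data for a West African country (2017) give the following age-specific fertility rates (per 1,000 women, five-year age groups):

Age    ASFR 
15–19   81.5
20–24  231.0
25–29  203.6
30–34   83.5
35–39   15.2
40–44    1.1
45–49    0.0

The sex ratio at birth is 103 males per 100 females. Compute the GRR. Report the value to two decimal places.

1.52

Proportion female at birth = 100 / (100 + 103) = 0.49261.
Sum of ASFRs = 81.5 + 231.0 + 203.6 + 83.5 + 15.2 + 1.1 + 0.0 = 615.9
TFR = 5 × 615.9 / 1000 = 3.0795
GRR = 0.49261 × 3.0795 = 1.51699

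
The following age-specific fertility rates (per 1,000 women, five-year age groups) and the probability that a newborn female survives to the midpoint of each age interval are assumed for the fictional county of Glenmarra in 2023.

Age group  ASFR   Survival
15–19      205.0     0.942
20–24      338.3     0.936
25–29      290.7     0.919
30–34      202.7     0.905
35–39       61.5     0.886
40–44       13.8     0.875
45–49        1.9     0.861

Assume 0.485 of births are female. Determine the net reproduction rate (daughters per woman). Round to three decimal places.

2.494

Proportion female at birth = 0.485.
Per-age-group product (5 × ASFR × survival probability):
  15–19: 5 × 205.0/1000 × 0.942 = 0.96555
  20–24: 5 × 338.3/1000 × 0.936 = 1.58324
  25–29: 5 × 290.7/1000 × 0.919 = 1.33577
  30–34: 5 × 202.7/1000 × 0.905 = 0.91722
  35–39: 5 × 61.5/1000 × 0.886 = 0.27245
  40–44: 5 × 13.8/1000 × 0.875 = 0.06038
  45–49: 5 × 1.9/1000 × 0.861 = 0.00818
Sum = 5.14279
NRR = 0.485 × 5.14279 = 2.49425
With NRR above 1 the population is above replacement fertility.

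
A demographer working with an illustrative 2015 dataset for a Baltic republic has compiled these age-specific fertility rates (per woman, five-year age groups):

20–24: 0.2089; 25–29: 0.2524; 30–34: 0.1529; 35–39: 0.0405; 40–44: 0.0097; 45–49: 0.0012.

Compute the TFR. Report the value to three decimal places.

3.328

Sum of ASFRs = 0.2089 + 0.2524 + 0.1529 + 0.0405 + 0.0097 + 0.0012 = 0.6656
TFR = 5 × 0.6656 = 3.328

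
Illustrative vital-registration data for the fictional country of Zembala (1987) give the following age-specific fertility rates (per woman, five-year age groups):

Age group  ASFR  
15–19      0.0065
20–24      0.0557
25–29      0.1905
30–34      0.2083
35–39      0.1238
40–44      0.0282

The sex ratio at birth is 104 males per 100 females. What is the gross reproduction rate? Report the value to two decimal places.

Proportion female at birth = 100 / (100 + 104) = 0.49020.
Sum of ASFRs = 0.0065 + 0.0557 + 0.1905 + 0.2083 + 0.1238 + 0.0282 = 0.6130
TFR = 5 × 0.6130 = 3.065
GRR = 0.49020 × 3.065 = 1.50246

1.50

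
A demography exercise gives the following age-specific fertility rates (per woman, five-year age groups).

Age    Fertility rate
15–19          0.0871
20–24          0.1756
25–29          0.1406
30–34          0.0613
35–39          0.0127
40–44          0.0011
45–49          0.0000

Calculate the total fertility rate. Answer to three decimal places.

Sum of ASFRs = 0.0871 + 0.1756 + 0.1406 + 0.0613 + 0.0127 + 0.0011 + 0.0000 = 0.4784
TFR = 5 × 0.4784 = 2.392

2.392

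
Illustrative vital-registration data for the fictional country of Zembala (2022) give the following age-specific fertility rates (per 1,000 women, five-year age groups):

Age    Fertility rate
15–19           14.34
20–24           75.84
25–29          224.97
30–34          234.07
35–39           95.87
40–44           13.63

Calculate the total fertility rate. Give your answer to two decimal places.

3.29

Sum of ASFRs = 14.34 + 75.84 + 224.97 + 234.07 + 95.87 + 13.63 = 658.72
TFR = 5 × 658.72 / 1000 = 3.2936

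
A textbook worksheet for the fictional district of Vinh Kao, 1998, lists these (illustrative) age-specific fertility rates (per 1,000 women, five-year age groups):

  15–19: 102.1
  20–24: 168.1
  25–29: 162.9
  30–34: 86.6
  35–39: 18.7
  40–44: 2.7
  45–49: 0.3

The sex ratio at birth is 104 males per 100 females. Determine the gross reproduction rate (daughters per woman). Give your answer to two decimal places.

1.33

Proportion female at birth = 100 / (100 + 104) = 0.49020.
Sum of ASFRs = 102.1 + 168.1 + 162.9 + 86.6 + 18.7 + 2.7 + 0.3 = 541.4
TFR = 5 × 541.4 / 1000 = 2.707
GRR = 0.49020 × 2.707 = 1.32697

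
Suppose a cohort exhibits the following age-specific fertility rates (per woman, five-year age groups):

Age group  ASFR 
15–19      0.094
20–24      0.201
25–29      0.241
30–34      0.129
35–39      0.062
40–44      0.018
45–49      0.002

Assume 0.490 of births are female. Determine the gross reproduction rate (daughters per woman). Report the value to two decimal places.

Proportion female at birth = 0.490.
Sum of ASFRs = 0.094 + 0.201 + 0.241 + 0.129 + 0.062 + 0.018 + 0.002 = 0.747
TFR = 5 × 0.747 = 3.735
GRR = 0.490 × 3.735 = 1.83015

1.83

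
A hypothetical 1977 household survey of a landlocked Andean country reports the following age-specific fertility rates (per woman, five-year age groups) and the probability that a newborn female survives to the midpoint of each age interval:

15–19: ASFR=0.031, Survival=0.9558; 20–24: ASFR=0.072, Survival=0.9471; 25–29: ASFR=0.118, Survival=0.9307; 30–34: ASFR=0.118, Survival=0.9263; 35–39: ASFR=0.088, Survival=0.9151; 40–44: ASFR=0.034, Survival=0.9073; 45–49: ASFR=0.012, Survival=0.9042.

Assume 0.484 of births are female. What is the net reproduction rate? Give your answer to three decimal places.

Proportion female at birth = 0.484.
Per-age-group product (5 × ASFR × survival probability):
  15–19: 5 × 0.031 × 0.9558 = 0.14815
  20–24: 5 × 0.072 × 0.9471 = 0.34096
  25–29: 5 × 0.118 × 0.9307 = 0.54911
  30–34: 5 × 0.118 × 0.9263 = 0.54652
  35–39: 5 × 0.088 × 0.9151 = 0.40264
  40–44: 5 × 0.034 × 0.9073 = 0.15424
  45–49: 5 × 0.012 × 0.9042 = 0.05425
Sum = 2.19587
NRR = 0.484 × 2.19587 = 1.06280

1.063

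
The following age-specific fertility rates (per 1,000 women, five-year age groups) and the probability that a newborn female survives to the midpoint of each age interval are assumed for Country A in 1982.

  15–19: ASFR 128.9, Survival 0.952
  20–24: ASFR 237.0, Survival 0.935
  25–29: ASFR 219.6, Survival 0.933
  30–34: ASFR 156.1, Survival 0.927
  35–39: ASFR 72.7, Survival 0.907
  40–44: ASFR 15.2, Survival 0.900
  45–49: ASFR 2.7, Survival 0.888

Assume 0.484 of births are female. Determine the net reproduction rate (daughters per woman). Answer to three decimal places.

Proportion female at birth = 0.484.
Each age group contributes 5 × ASFR × survival:
  15–19: 5 × 128.9/1000 × 0.952 = 0.61356
  20–24: 5 × 237.0/1000 × 0.935 = 1.10798
  25–29: 5 × 219.6/1000 × 0.933 = 1.02443
  30–34: 5 × 156.1/1000 × 0.927 = 0.72352
  35–39: 5 × 72.7/1000 × 0.907 = 0.32969
  40–44: 5 × 15.2/1000 × 0.900 = 0.06840
  45–49: 5 × 2.7/1000 × 0.888 = 0.01199
Sum = 3.87957
NRR = 0.484 × 3.87957 = 1.87771

1.878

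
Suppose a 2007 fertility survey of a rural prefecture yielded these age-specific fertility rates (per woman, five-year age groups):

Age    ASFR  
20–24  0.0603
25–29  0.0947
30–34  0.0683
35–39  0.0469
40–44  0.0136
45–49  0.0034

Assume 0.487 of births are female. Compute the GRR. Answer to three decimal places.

Proportion female at birth = 0.487.
Sum of ASFRs = 0.0603 + 0.0947 + 0.0683 + 0.0469 + 0.0136 + 0.0034 = 0.2872
TFR = 5 × 0.2872 = 1.436
GRR = 0.487 × 1.436 = 0.69933

0.699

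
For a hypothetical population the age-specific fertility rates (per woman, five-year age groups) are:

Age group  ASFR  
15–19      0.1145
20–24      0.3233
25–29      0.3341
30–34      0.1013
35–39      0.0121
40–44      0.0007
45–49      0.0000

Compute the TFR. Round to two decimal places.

Sum of ASFRs = 0.1145 + 0.3233 + 0.3341 + 0.1013 + 0.0121 + 0.0007 + 0.0000 = 0.8860
TFR = 5 × 0.8860 = 4.43

4.43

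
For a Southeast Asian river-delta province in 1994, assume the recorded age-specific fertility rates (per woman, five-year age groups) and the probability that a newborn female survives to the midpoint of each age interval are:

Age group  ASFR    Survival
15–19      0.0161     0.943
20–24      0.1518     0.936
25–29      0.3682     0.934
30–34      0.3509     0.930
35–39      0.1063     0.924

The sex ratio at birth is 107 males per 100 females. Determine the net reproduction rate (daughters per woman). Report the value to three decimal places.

Proportion female at birth = 100 / (100 + 107) = 0.48309.
Survival-weighted fertility by age (5·fₓ·Sₓ):
  15–19: 5 × 0.0161 × 0.943 = 0.07591
  20–24: 5 × 0.1518 × 0.936 = 0.71042
  25–29: 5 × 0.3682 × 0.934 = 1.71949
  30–34: 5 × 0.3509 × 0.930 = 1.63169
  35–39: 5 × 0.1063 × 0.924 = 0.49111
Sum = 4.62862
NRR = 0.48309 × 4.62862 = 2.23604

2.236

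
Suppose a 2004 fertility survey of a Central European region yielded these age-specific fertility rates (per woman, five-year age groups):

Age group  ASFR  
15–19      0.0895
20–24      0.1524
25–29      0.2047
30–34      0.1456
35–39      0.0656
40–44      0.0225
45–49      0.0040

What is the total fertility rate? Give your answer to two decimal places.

3.42

Sum of ASFRs = 0.0895 + 0.1524 + 0.2047 + 0.1456 + 0.0656 + 0.0225 + 0.0040 = 0.6843
TFR = 5 × 0.6843 = 3.4215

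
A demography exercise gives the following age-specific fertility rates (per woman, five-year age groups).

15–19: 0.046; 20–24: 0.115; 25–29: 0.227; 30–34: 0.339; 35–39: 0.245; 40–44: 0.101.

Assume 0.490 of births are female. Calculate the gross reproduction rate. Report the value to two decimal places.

Proportion female at birth = 0.490.
Sum of ASFRs = 0.046 + 0.115 + 0.227 + 0.339 + 0.245 + 0.101 = 1.073
TFR = 5 × 1.073 = 5.365
GRR = 0.490 × 5.365 = 2.62885

2.63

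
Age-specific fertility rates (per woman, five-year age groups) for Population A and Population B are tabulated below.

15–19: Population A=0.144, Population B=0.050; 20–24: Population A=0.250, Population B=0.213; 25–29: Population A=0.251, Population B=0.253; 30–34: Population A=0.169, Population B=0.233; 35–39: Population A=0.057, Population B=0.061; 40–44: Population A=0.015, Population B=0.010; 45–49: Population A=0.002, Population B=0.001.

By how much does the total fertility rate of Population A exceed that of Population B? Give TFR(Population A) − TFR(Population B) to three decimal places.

Population A:
  Sum of ASFRs = 0.144 + 0.250 + 0.251 + 0.169 + 0.057 + 0.015 + 0.002 = 0.888
  TFR = 5 × 0.888 = 4.44
Population B:
  Sum of ASFRs = 0.050 + 0.213 + 0.253 + 0.233 + 0.061 + 0.010 + 0.001 = 0.821
  TFR = 5 × 0.821 = 4.105
Difference = 4.44 − 4.105 = 0.335

0.335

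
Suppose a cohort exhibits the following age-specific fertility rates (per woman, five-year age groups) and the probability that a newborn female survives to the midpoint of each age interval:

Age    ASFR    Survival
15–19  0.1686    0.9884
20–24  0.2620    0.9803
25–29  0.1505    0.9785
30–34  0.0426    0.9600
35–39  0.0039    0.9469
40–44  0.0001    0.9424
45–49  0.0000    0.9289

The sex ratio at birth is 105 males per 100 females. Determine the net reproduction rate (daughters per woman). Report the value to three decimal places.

1.501

Proportion female at birth = 100 / (100 + 105) = 0.48780.
Per-age-group product (5 × ASFR × survival probability):
  15–19: 5 × 0.1686 × 0.9884 = 0.83322
  20–24: 5 × 0.2620 × 0.9803 = 1.28419
  25–29: 5 × 0.1505 × 0.9785 = 0.73632
  30–34: 5 × 0.0426 × 0.9600 = 0.20448
  35–39: 5 × 0.0039 × 0.9469 = 0.01846
  40–44: 5 × 0.0001 × 0.9424 = 0.00047
  45–49: 5 × 0.0000 × 0.9289 = 0.00000
Sum = 3.07714
NRR = 0.48780 × 3.07714 = 1.50103
NRR > 1, so each generation more than replaces itself.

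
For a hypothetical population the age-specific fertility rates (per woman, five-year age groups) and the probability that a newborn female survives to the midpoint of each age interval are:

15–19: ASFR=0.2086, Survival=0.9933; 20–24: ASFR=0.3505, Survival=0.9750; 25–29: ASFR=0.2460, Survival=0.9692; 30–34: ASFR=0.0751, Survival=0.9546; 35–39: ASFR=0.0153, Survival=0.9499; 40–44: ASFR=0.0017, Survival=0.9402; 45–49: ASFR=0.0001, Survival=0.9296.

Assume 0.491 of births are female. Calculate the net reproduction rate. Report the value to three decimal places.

2.149

Proportion female at birth = 0.491.
Survival-weighted fertility by age (5·fₓ·Sₓ):
  15–19: 5 × 0.2086 × 0.9933 = 1.03601
  20–24: 5 × 0.3505 × 0.9750 = 1.70869
  25–29: 5 × 0.2460 × 0.9692 = 1.19212
  30–34: 5 × 0.0751 × 0.9546 = 0.35845
  35–39: 5 × 0.0153 × 0.9499 = 0.07267
  40–44: 5 × 0.0017 × 0.9402 = 0.00799
  45–49: 5 × 0.0001 × 0.9296 = 0.00046
Sum = 4.37639
NRR = 0.491 × 4.37639 = 2.14881
With NRR above 1 the population is above replacement fertility.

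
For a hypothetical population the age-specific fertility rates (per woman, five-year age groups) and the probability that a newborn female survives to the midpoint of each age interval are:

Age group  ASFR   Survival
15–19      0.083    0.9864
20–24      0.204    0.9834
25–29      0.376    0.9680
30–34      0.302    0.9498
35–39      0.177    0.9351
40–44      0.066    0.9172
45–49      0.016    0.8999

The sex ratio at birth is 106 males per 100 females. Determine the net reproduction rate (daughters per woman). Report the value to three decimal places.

2.849

Proportion female at birth = 100 / (100 + 106) = 0.48544.
Each age group contributes 5 × ASFR × survival:
  15–19: 5 × 0.083 × 0.9864 = 0.40936
  20–24: 5 × 0.204 × 0.9834 = 1.00307
  25–29: 5 × 0.376 × 0.9680 = 1.81984
  30–34: 5 × 0.302 × 0.9498 = 1.43420
  35–39: 5 × 0.177 × 0.9351 = 0.82756
  40–44: 5 × 0.066 × 0.9172 = 0.30268
  45–49: 5 × 0.016 × 0.8999 = 0.07199
Sum = 5.86870
NRR = 0.48544 × 5.86870 = 2.84890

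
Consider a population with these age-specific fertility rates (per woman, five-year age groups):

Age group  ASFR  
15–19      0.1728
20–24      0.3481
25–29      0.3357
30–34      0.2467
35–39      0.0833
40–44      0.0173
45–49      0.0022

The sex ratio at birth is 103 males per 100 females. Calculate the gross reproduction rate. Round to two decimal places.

Proportion female at birth = 100 / (100 + 103) = 0.49261.
Sum of ASFRs = 0.1728 + 0.3481 + 0.3357 + 0.2467 + 0.0833 + 0.0173 + 0.0022 = 1.2061
TFR = 5 × 1.2061 = 6.0305
GRR = 0.49261 × 6.0305 = 2.97068

2.97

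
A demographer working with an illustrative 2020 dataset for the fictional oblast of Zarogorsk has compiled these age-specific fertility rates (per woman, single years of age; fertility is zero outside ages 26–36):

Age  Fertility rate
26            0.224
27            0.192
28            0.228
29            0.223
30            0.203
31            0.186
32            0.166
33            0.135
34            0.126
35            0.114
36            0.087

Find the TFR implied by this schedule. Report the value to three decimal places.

1.884

Sum of ASFRs = 0.224 + 0.192 + 0.228 + 0.223 + 0.203 + 0.186 + 0.166 + 0.135 + 0.126 + 0.114 + 0.087 = 1.884
TFR = 1.884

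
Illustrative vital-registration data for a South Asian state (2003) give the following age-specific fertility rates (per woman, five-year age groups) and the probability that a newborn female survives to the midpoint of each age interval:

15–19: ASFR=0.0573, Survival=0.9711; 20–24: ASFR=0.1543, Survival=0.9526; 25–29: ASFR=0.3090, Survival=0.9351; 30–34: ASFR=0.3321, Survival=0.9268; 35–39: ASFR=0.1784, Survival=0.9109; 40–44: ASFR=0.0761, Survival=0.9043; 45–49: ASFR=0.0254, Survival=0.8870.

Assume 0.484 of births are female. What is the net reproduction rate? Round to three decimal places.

Proportion female at birth = 0.484.
Weighting each age-specific rate by interval width and survival:
  15–19: 5 × 0.0573 × 0.9711 = 0.27822
  20–24: 5 × 0.1543 × 0.9526 = 0.73493
  25–29: 5 × 0.3090 × 0.9351 = 1.44473
  30–34: 5 × 0.3321 × 0.9268 = 1.53895
  35–39: 5 × 0.1784 × 0.9109 = 0.81252
  40–44: 5 × 0.0761 × 0.9043 = 0.34409
  45–49: 5 × 0.0254 × 0.8870 = 0.11265
Sum = 5.26609
NRR = 0.484 × 5.26609 = 2.54879

2.549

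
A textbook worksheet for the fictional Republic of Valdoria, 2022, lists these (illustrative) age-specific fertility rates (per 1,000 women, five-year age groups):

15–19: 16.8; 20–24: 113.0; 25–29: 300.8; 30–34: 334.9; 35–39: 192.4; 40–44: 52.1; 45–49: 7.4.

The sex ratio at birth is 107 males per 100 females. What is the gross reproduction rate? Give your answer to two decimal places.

2.46

Proportion female at birth = 100 / (100 + 107) = 0.48309.
Sum of ASFRs = 16.8 + 113.0 + 300.8 + 334.9 + 192.4 + 52.1 + 7.4 = 1017.4
TFR = 5 × 1017.4 / 1000 = 5.087
GRR = 0.48309 × 5.087 = 2.45748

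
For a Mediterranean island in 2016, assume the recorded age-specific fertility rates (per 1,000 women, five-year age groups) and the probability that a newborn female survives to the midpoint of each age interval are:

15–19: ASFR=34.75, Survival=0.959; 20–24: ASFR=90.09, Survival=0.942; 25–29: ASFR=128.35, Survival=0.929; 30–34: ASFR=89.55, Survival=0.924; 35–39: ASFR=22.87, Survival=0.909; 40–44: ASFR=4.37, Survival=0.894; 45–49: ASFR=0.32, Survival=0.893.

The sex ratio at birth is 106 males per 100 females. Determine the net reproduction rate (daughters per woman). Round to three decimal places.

Proportion female at birth = 100 / (100 + 106) = 0.48544.
Weighting each age-specific rate by interval width and survival:
  15–19: 5 × 34.75/1000 × 0.959 = 0.16663
  20–24: 5 × 90.09/1000 × 0.942 = 0.42432
  25–29: 5 × 128.35/1000 × 0.929 = 0.59619
  30–34: 5 × 89.55/1000 × 0.924 = 0.41372
  35–39: 5 × 22.87/1000 × 0.909 = 0.10394
  40–44: 5 × 4.37/1000 × 0.894 = 0.01953
  45–49: 5 × 0.32/1000 × 0.893 = 0.00143
Sum = 1.72576
NRR = 0.48544 × 1.72576 = 0.83775
An NRR under 1 implies long-run decline under these rates.

0.838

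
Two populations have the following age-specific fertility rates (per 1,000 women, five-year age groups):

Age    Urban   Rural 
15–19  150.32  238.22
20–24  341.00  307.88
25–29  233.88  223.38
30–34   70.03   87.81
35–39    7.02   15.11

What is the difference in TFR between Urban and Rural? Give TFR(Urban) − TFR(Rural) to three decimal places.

Urban:
  Sum of ASFRs = 150.32 + 341.00 + 233.88 + 70.03 + 7.02 = 802.25
  TFR = 5 × 802.25 / 1000 = 4.01125
Rural:
  Sum of ASFRs = 238.22 + 307.88 + 223.38 + 87.81 + 15.11 = 872.40
  TFR = 5 × 872.40 / 1000 = 4.362
Difference = 4.01125 − 4.362 = -0.35075

-0.351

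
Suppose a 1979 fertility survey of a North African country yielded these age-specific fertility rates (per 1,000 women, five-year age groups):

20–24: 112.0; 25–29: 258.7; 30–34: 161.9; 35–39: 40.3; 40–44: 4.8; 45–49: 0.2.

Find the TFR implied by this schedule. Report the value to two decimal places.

Sum of ASFRs = 112.0 + 258.7 + 161.9 + 40.3 + 4.8 + 0.2 = 577.9
TFR = 5 × 577.9 / 1000 = 2.8895

2.89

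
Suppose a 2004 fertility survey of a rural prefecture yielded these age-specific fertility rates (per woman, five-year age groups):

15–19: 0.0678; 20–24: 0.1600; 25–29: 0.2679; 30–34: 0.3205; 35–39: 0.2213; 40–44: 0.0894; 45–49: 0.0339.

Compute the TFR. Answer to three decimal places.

Sum of ASFRs = 0.0678 + 0.1600 + 0.2679 + 0.3205 + 0.2213 + 0.0894 + 0.0339 = 1.1608
TFR = 5 × 1.1608 = 5.804

5.804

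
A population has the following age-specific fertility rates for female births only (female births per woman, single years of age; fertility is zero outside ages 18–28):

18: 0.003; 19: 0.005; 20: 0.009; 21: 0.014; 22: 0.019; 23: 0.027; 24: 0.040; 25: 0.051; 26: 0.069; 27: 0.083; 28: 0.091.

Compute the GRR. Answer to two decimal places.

0.41

Sum of female ASFRs = 0.003 + 0.005 + 0.009 + 0.014 + 0.019 + 0.027 + 0.040 + 0.051 + 0.069 + 0.083 + 0.091 = 0.411
GRR = 0.411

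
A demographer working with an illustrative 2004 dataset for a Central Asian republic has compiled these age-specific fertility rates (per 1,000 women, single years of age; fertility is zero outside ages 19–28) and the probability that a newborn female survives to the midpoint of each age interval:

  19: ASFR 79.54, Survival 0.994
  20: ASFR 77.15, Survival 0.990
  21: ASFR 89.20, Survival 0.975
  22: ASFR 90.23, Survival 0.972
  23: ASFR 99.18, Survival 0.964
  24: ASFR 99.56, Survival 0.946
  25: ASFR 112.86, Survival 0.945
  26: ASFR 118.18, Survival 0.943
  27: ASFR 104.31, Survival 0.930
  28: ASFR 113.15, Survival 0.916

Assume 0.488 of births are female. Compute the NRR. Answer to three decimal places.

0.458

Proportion female at birth = 0.488.
Per-age-group product (1 × ASFR × survival probability):
  19: 1 × 79.54/1000 × 0.994 = 0.07906
  20: 1 × 77.15/1000 × 0.990 = 0.07638
  21: 1 × 89.20/1000 × 0.975 = 0.08697
  22: 1 × 90.23/1000 × 0.972 = 0.08770
  23: 1 × 99.18/1000 × 0.964 = 0.09561
  24: 1 × 99.56/1000 × 0.946 = 0.09418
  25: 1 × 112.86/1000 × 0.945 = 0.10665
  26: 1 × 118.18/1000 × 0.943 = 0.11144
  27: 1 × 104.31/1000 × 0.930 = 0.09701
  28: 1 × 113.15/1000 × 0.916 = 0.10365
Sum = 0.93865
NRR = 0.488 × 0.93865 = 0.45806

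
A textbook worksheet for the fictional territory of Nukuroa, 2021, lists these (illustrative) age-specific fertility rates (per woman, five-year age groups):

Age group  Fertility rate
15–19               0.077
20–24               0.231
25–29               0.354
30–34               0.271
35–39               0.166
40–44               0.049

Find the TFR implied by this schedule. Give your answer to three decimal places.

Sum of ASFRs = 0.077 + 0.231 + 0.354 + 0.271 + 0.166 + 0.049 = 1.148
TFR = 5 × 1.148 = 5.74

5.740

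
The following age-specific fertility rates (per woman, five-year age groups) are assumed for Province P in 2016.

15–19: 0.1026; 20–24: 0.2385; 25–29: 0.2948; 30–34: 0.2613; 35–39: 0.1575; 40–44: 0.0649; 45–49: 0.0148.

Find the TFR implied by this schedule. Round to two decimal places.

Sum of ASFRs = 0.1026 + 0.2385 + 0.2948 + 0.2613 + 0.1575 + 0.0649 + 0.0148 = 1.1344
TFR = 5 × 1.1344 = 5.672

5.67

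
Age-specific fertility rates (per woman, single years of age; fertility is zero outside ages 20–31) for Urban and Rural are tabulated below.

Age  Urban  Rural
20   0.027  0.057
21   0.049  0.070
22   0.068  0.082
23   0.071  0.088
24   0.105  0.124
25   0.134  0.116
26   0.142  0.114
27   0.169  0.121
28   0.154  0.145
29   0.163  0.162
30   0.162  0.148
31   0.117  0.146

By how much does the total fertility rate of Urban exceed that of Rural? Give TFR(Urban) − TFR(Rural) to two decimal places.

Urban:
  Sum of ASFRs = 0.027 + 0.049 + 0.068 + 0.071 + 0.105 + 0.134 + 0.142 + 0.169 + 0.154 + 0.163 + 0.162 + 0.117 = 1.361
  TFR = 1.361
Rural:
  Sum of ASFRs = 0.057 + 0.070 + 0.082 + 0.088 + 0.124 + 0.116 + 0.114 + 0.121 + 0.145 + 0.162 + 0.148 + 0.146 = 1.373
  TFR = 1.373
Difference = 1.361 − 1.373 = -0.012

-0.01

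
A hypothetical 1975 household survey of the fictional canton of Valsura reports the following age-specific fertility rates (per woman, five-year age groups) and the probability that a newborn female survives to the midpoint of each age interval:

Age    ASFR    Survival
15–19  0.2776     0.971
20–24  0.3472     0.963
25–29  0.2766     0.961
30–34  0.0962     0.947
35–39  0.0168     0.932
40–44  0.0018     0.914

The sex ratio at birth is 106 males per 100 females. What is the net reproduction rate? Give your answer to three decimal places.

2.374

Proportion female at birth = 100 / (100 + 106) = 0.48544.
Survival-weighted fertility by age (5·fₓ·Sₓ):
  15–19: 5 × 0.2776 × 0.971 = 1.34775
  20–24: 5 × 0.3472 × 0.963 = 1.67177
  25–29: 5 × 0.2766 × 0.961 = 1.32906
  30–34: 5 × 0.0962 × 0.947 = 0.45551
  35–39: 5 × 0.0168 × 0.932 = 0.07829
  40–44: 5 × 0.0018 × 0.914 = 0.00823
Sum = 4.89061
NRR = 0.48544 × 4.89061 = 2.37410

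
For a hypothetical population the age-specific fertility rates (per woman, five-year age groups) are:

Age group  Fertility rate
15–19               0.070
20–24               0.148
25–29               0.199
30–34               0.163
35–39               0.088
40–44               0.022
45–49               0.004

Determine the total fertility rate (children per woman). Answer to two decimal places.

Sum of ASFRs = 0.070 + 0.148 + 0.199 + 0.163 + 0.088 + 0.022 + 0.004 = 0.694
TFR = 5 × 0.694 = 3.47

3.47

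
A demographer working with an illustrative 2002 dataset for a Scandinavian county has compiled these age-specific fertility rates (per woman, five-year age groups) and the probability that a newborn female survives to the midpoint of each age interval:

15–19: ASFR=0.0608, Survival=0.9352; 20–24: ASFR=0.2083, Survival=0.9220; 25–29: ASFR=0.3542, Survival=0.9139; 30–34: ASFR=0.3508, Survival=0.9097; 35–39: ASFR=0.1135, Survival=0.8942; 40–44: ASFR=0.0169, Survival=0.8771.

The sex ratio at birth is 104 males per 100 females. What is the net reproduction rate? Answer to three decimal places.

2.471

Proportion female at birth = 100 / (100 + 104) = 0.49020.
Per-age-group product (5 × ASFR × survival probability):
  15–19: 5 × 0.0608 × 0.9352 = 0.28430
  20–24: 5 × 0.2083 × 0.9220 = 0.96026
  25–29: 5 × 0.3542 × 0.9139 = 1.61852
  30–34: 5 × 0.3508 × 0.9097 = 1.59561
  35–39: 5 × 0.1135 × 0.8942 = 0.50746
  40–44: 5 × 0.0169 × 0.8771 = 0.07411
Sum = 5.04026
NRR = 0.49020 × 5.04026 = 2.47074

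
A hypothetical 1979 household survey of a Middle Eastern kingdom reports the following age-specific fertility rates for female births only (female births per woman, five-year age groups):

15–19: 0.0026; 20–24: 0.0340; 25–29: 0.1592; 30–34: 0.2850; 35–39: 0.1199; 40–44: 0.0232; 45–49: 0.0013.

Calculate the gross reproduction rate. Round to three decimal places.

Sum of female ASFRs = 0.0026 + 0.0340 + 0.1592 + 0.2850 + 0.1199 + 0.0232 + 0.0013 = 0.6252
GRR = 5 × 0.6252 = 3.126

3.126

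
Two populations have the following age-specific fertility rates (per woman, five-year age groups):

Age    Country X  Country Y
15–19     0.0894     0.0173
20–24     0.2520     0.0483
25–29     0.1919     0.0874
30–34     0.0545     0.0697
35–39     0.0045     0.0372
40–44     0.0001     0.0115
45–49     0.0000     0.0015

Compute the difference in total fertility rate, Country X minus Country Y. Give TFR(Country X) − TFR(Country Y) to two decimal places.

Country X:
  Sum of ASFRs = 0.0894 + 0.2520 + 0.1919 + 0.0545 + 0.0045 + 0.0001 + 0.0000 = 0.5924
  TFR = 5 × 0.5924 = 2.962
Country Y:
  Sum of ASFRs = 0.0173 + 0.0483 + 0.0874 + 0.0697 + 0.0372 + 0.0115 + 0.0015 = 0.2729
  TFR = 5 × 0.2729 = 1.3645
Difference = 2.962 − 1.3645 = 1.5975

1.60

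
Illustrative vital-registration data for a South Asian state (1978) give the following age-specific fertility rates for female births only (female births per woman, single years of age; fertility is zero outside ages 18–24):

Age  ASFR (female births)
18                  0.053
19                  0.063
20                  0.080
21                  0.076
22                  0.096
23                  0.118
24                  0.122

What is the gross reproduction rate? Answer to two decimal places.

0.61

Sum of female ASFRs = 0.053 + 0.063 + 0.080 + 0.076 + 0.096 + 0.118 + 0.122 = 0.608
GRR = 0.608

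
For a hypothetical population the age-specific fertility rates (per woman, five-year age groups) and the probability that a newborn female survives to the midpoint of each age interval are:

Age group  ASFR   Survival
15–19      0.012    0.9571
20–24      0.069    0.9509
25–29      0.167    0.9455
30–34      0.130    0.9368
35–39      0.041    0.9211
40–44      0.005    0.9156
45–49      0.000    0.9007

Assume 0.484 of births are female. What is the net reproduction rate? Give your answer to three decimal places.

0.966

Proportion female at birth = 0.484.
Each age group contributes 5 × ASFR × survival:
  15–19: 5 × 0.012 × 0.9571 = 0.05743
  20–24: 5 × 0.069 × 0.9509 = 0.32806
  25–29: 5 × 0.167 × 0.9455 = 0.78949
  30–34: 5 × 0.130 × 0.9368 = 0.60892
  35–39: 5 × 0.041 × 0.9211 = 0.18883
  40–44: 5 × 0.005 × 0.9156 = 0.02289
  45–49: 5 × 0.000 × 0.9007 = 0.00000
Sum = 1.99562
NRR = 0.484 × 1.99562 = 0.96588
NRR < 1, so the cohort does not fully replace itself.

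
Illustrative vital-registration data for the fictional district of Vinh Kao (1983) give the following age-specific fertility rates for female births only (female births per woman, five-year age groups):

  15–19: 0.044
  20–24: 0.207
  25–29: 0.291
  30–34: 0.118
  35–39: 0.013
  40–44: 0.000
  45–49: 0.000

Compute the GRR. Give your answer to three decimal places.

3.365

Sum of female ASFRs = 0.044 + 0.207 + 0.291 + 0.118 + 0.013 + 0.000 + 0.000 = 0.673
GRR = 5 × 0.673 = 3.365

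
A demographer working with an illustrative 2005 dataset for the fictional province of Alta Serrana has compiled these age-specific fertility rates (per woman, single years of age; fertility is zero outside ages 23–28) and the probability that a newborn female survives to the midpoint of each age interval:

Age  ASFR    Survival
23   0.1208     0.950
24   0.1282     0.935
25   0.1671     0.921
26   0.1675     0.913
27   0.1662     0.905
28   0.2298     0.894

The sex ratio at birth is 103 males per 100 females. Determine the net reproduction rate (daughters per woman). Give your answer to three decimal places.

0.442

Proportion female at birth = 100 / (100 + 103) = 0.49261.
Survival-weighted fertility by age (1·fₓ·Sₓ):
  23: 1 × 0.1208 × 0.950 = 0.11476
  24: 1 × 0.1282 × 0.935 = 0.11987
  25: 1 × 0.1671 × 0.921 = 0.15390
  26: 1 × 0.1675 × 0.913 = 0.15293
  27: 1 × 0.1662 × 0.905 = 0.15041
  28: 1 × 0.2298 × 0.894 = 0.20544
Sum = 0.89731
NRR = 0.49261 × 0.89731 = 0.44202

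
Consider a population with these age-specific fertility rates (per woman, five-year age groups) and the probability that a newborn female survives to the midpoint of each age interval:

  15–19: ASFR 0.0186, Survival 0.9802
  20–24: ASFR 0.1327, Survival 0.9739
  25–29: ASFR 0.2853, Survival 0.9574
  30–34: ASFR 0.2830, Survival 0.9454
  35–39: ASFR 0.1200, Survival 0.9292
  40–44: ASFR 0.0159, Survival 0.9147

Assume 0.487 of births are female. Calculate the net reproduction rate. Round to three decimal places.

Proportion female at birth = 0.487.
Each age group contributes 5 × ASFR × survival:
  15–19: 5 × 0.0186 × 0.9802 = 0.09116
  20–24: 5 × 0.1327 × 0.9739 = 0.64618
  25–29: 5 × 0.2853 × 0.9574 = 1.36573
  30–34: 5 × 0.2830 × 0.9454 = 1.33774
  35–39: 5 × 0.1200 × 0.9292 = 0.55752
  40–44: 5 × 0.0159 × 0.9147 = 0.07272
Sum = 4.07105
NRR = 0.487 × 4.07105 = 1.98260

1.983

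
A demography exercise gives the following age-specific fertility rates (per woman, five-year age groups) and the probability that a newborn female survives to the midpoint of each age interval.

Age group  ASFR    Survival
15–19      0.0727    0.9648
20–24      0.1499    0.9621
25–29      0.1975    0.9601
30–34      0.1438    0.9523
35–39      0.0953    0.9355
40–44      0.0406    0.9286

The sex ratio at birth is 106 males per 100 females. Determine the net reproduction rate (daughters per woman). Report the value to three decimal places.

Proportion female at birth = 100 / (100 + 106) = 0.48544.
Survival-weighted fertility by age (5·fₓ·Sₓ):
  15–19: 5 × 0.0727 × 0.9648 = 0.35070
  20–24: 5 × 0.1499 × 0.9621 = 0.72109
  25–29: 5 × 0.1975 × 0.9601 = 0.94810
  30–34: 5 × 0.1438 × 0.9523 = 0.68470
  35–39: 5 × 0.0953 × 0.9355 = 0.44577
  40–44: 5 × 0.0406 × 0.9286 = 0.18851
Sum = 3.33887
NRR = 0.48544 × 3.33887 = 1.62082

1.621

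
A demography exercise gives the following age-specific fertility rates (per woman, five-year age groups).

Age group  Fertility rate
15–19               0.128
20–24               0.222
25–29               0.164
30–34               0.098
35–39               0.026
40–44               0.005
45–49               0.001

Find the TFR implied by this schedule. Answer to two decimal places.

3.22

Sum of ASFRs = 0.128 + 0.222 + 0.164 + 0.098 + 0.026 + 0.005 + 0.001 = 0.644
TFR = 5 × 0.644 = 3.22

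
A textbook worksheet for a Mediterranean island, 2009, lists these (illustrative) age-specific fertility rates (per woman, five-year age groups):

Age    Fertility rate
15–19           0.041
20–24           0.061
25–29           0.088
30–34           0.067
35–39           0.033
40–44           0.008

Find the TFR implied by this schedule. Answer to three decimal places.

Sum of ASFRs = 0.041 + 0.061 + 0.088 + 0.067 + 0.033 + 0.008 = 0.298
TFR = 5 × 0.298 = 1.49

1.490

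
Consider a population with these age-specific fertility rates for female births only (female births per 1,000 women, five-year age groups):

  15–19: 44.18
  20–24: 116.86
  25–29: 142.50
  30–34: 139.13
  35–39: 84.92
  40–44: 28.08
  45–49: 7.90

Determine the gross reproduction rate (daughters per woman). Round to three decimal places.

Sum of female ASFRs = 44.18 + 116.86 + 142.50 + 139.13 + 84.92 + 28.08 + 7.90 = 563.57
GRR = 5 × 563.57 / 1000 = 2.81785

2.818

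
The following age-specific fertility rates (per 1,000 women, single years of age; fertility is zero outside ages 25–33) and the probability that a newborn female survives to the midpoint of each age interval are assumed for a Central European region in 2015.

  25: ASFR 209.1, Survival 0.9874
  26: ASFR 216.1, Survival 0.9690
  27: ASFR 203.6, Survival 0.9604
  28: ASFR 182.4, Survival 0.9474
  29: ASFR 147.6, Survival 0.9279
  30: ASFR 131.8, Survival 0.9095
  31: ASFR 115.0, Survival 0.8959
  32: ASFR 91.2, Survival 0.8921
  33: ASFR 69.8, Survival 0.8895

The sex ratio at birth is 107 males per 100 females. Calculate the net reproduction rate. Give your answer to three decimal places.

0.622

Proportion female at birth = 100 / (100 + 107) = 0.48309.
Per-age-group product (1 × ASFR × survival probability):
  25: 1 × 209.1/1000 × 0.9874 = 0.20647
  26: 1 × 216.1/1000 × 0.9690 = 0.20940
  27: 1 × 203.6/1000 × 0.9604 = 0.19554
  28: 1 × 182.4/1000 × 0.9474 = 0.17281
  29: 1 × 147.6/1000 × 0.9279 = 0.13696
  30: 1 × 131.8/1000 × 0.9095 = 0.11987
  31: 1 × 115.0/1000 × 0.8959 = 0.10303
  32: 1 × 91.2/1000 × 0.8921 = 0.08136
  33: 1 × 69.8/1000 × 0.8895 = 0.06209
Sum = 1.28753
NRR = 0.48309 × 1.28753 = 0.62199
NRR < 1, so the cohort does not fully replace itself.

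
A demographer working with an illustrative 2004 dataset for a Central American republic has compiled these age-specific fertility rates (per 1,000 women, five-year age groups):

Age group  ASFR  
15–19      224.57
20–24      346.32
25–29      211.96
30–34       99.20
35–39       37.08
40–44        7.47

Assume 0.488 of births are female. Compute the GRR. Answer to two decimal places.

Proportion female at birth = 0.488.
Sum of ASFRs = 224.57 + 346.32 + 211.96 + 99.20 + 37.08 + 7.47 = 926.60
TFR = 5 × 926.60 / 1000 = 4.633
GRR = 0.488 × 4.633 = 2.26090

2.26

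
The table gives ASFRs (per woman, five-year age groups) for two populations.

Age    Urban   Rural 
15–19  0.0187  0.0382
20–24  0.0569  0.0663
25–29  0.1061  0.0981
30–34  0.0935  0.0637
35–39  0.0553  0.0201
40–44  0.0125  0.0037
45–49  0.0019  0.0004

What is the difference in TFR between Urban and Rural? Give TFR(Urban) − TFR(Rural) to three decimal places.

Urban:
  Sum of ASFRs = 0.0187 + 0.0569 + 0.1061 + 0.0935 + 0.0553 + 0.0125 + 0.0019 = 0.3449
  TFR = 5 × 0.3449 = 1.7245
Rural:
  Sum of ASFRs = 0.0382 + 0.0663 + 0.0981 + 0.0637 + 0.0201 + 0.0037 + 0.0004 = 0.2905
  TFR = 5 × 0.2905 = 1.4525
Difference = 1.7245 − 1.4525 = 0.272

0.272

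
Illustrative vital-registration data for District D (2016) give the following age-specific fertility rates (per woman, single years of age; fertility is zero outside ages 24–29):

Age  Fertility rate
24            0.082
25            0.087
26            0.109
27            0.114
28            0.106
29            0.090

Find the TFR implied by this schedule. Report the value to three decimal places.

0.588

Sum of ASFRs = 0.082 + 0.087 + 0.109 + 0.114 + 0.106 + 0.090 = 0.588
TFR = 0.588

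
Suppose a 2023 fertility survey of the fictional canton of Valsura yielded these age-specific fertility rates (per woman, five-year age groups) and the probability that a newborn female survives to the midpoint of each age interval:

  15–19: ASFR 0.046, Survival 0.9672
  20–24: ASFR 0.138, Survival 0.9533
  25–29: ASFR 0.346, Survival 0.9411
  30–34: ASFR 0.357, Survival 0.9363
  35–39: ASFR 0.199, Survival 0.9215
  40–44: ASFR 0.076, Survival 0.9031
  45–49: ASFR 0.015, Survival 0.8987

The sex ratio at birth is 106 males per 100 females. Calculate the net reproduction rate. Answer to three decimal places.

Proportion female at birth = 100 / (100 + 106) = 0.48544.
Survival-weighted fertility by age (5·fₓ·Sₓ):
  15–19: 5 × 0.046 × 0.9672 = 0.22246
  20–24: 5 × 0.138 × 0.9533 = 0.65778
  25–29: 5 × 0.346 × 0.9411 = 1.62810
  30–34: 5 × 0.357 × 0.9363 = 1.67130
  35–39: 5 × 0.199 × 0.9215 = 0.91689
  40–44: 5 × 0.076 × 0.9031 = 0.34318
  45–49: 5 × 0.015 × 0.8987 = 0.06740
Sum = 5.50711
NRR = 0.48544 × 5.50711 = 2.67337
With NRR above 1 the population is above replacement fertility.

2.673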